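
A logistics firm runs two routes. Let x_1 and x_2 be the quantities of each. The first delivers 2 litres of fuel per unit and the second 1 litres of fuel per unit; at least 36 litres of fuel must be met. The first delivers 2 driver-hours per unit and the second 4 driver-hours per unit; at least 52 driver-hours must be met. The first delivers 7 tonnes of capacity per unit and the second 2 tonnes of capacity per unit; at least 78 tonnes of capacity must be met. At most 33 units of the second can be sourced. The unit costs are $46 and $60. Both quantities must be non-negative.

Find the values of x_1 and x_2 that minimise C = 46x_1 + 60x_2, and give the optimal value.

x_1 = 46/3, x_2 = 16/3, minimum C = 3076/3

Extreme points and C = 46x_1 + 60x_2:
  (26, 0) → C = 1196
  (46/3, 16/3) → C = 3076/3
  (2, 32) → C = 2012
  (12/7, 33) → C = 14412/7
The feasible region is unbounded (it extends along (1, 0)), but C strictly increases along every unbounded feasible direction, so there is no improving ray and the minimum is attained at a vertex.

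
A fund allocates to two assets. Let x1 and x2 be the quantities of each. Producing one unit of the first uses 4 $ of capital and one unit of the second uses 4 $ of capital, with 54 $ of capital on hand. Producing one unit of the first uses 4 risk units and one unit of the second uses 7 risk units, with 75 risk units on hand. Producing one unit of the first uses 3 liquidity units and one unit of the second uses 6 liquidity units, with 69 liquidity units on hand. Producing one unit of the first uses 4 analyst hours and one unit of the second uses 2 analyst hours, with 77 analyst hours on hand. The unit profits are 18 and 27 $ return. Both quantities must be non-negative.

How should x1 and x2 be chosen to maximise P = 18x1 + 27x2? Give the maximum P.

Vertices and P = 18x1 + 27x2:
  (0, 0) → P = 0
  (0, 75/7) → P = 2025/7
  (27/2, 0) → P = 243
  (13/2, 7) → P = 306

The binding constraints are 4x1 + 4x2 = 54 and 4x1 + 7x2 = 75.
Solving simultaneously gives x1 = 13/2, x2 = 7.

x1 = 13/2, x2 = 7, maximum P = 306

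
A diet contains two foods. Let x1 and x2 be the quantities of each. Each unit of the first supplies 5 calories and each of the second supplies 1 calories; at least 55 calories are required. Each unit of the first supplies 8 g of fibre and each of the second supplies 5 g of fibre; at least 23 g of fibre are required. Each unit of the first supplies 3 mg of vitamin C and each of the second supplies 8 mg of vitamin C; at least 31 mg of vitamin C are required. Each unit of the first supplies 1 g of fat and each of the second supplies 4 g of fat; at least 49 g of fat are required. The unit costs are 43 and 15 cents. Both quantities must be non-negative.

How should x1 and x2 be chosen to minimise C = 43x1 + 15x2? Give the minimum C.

Extreme points and C = 43x1 + 15x2:
  (0, 55) → C = 825
  (49, 0) → C = 2107
  (9, 10) → C = 537
The feasible region is unbounded (it extends along (0, 1), (1, 0)), but C strictly increases along every unbounded feasible direction, so there is no improving ray and the minimum is attained at a vertex.

The binding constraints are 5x1 + x2 = 55 and x1 + 4x2 = 49.
Solving simultaneously gives x1 = 9, x2 = 10.

x1 = 9, x2 = 10, minimum C = 537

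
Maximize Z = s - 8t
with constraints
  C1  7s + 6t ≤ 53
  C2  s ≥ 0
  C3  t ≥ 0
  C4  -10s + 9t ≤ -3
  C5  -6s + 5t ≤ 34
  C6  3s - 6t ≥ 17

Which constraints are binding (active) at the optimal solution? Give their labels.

C1 and C3

Vertices and Z = s - 8t:
  (53/7, 0) → Z = 53/7
  (7, 2/3) → Z = 5/3
  (17/3, 0) → Z = 17/3

The maximum is at (53/7, 0). Substituting into each constraint, equality holds for C1 and C3; the remaining constraints have slack.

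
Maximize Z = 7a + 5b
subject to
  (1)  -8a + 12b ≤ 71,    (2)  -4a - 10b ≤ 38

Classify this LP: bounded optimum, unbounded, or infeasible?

unbounded

From the feasible point (-583/64, -5/32), moving in the direction (10, -4) keeps every constraint satisfied while Z increases without bound.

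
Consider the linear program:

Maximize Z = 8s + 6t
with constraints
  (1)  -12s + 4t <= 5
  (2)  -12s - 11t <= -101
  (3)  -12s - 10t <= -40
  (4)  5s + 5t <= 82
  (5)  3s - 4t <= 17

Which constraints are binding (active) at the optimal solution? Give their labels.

(4) and (5)

Feasible corners and Z = 8s + 6t:
  (349/180, 106/15) → Z = 2606/45
  (303/80, 1009/80) → Z = 4239/40
  (197/27, 11/9) → Z = 1774/27
  (59/5, 23/5) → Z = 122

The maximum is at (59/5, 23/5). Substituting into each constraint, equality holds for (4) and (5); the remaining constraints have slack.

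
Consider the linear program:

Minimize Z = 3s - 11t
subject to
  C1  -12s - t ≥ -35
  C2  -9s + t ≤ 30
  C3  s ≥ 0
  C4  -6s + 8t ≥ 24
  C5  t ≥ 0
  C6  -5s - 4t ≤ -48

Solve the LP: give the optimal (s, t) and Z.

Vertices and Z = 3s - 11t:
  (5/21, 225/7) → Z = -2470/7
  (92/43, 401/43) → Z = -4135/43
  (0, 30) → Z = -330
  (0, 12) → Z = -132

The binding constraints are -12s - t = -35 and -9s + t = 30.
Solving simultaneously gives s = 5/21, t = 225/7.

s = 5/21, t = 225/7, minimum Z = -2470/7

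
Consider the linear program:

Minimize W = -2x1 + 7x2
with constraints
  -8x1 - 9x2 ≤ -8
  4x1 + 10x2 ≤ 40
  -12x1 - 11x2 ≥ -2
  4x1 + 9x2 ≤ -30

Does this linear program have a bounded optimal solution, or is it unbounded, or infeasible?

infeasible

The boundaries -8x1 - 9x2 = -8 and 4x1 + 10x2 = 40 meet at (-70/11, 72/11), but that point violates 4x1 + 9x2 ≤ -30. Every candidate vertex is excluded by some other constraint, so the feasible region is empty.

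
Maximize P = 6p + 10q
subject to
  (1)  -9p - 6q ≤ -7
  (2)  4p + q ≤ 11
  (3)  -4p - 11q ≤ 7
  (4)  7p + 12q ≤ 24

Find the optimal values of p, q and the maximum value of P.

The optimum lies where 4p + q = 11 and 7p + 12q = 24.
Solving simultaneously gives p = 108/41, q = 19/41.

p = 108/41, q = 19/41, maximum P = 838/41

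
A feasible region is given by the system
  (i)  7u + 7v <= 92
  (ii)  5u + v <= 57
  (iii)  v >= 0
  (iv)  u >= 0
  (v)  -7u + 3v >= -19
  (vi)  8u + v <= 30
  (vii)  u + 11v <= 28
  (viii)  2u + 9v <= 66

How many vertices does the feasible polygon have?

5

Intersecting each pair of boundary lines and keeping only the points that satisfy every inequality leaves:
  (0, 0)
  (19/7, 0)
  (0, 28/11)
  (109/31, 58/31)
  (302/87, 194/87)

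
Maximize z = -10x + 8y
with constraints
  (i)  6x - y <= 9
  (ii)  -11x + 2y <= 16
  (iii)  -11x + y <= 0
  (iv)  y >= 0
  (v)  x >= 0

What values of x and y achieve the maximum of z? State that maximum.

Vertices and z = -10x + 8y:
  (34, 195) → z = 1220
  (3/2, 0) → z = -15
  (16/11, 16) → z = 1248/11
  (0, 0) → z = 0

The binding constraints are 6x - y = 9 and -11x + 2y = 16.
Solving simultaneously gives x = 34, y = 195.

x = 34, y = 195, maximum z = 1220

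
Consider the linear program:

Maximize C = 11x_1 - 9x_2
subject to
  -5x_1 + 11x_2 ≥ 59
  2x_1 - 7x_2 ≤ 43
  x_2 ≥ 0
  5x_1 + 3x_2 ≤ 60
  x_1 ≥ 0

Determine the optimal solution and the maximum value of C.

x_1 = 69/10, x_2 = 17/2, maximum C = -3/5

Extreme points and C = 11x_1 - 9x_2:
  (69/10, 17/2) → C = -3/5
  (0, 59/11) → C = -531/11
  (0, 20) → C = -180

The optimum lies where -5x_1 + 11x_2 = 59 and 5x_1 + 3x_2 = 60.
Solving simultaneously gives x_1 = 69/10, x_2 = 17/2.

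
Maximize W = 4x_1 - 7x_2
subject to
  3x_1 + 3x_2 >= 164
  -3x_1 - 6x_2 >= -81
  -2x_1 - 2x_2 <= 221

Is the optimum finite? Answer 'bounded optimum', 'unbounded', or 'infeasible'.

From the feasible point (247/3, -83/3), moving in the direction (2, -2) keeps every constraint satisfied while W increases without bound.

unbounded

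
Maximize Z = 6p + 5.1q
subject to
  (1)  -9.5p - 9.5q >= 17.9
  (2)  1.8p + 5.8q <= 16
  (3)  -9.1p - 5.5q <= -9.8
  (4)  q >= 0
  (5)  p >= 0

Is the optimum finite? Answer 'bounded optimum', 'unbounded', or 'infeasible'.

The boundaries -9.5p - 9.5q = 17.9 and -9.1p - 5.5q = -9.8 meet at (1277/228, -8533/1140), but that point violates q ≥ 0. Every candidate vertex is excluded by some other constraint, so the feasible region is empty.

infeasible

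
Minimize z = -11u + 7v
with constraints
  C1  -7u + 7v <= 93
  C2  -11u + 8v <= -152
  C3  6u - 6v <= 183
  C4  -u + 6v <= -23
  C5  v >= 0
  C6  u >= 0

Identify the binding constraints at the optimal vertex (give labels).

C3 and C4

Corner points and z = -11u + 7v:
  (32, 3/2) → z = -683/2
  (61/2, 0) → z = -671/2
  (23, 0) → z = -253

The minimum is at (32, 3/2). Substituting into each constraint, equality holds for C3 and C4; the remaining constraints have slack.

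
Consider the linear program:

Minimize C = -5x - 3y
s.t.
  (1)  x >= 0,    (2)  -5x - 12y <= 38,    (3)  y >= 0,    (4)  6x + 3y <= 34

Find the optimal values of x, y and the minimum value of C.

Vertices and C = -5x - 3y:
  (0, 0) → C = 0
  (0, 34/3) → C = -34
  (17/3, 0) → C = -85/3

The binding constraints are x = 0 and 6x + 3y = 34.
Solving simultaneously gives x = 0, y = 34/3.

x = 0, y = 34/3, minimum C = -34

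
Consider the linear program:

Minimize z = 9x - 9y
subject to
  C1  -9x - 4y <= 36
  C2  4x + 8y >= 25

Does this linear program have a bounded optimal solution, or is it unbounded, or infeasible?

unbounded

From the feasible point (-97/14, 369/56), moving in the direction (-4, 9) keeps every constraint satisfied while z decreases without bound.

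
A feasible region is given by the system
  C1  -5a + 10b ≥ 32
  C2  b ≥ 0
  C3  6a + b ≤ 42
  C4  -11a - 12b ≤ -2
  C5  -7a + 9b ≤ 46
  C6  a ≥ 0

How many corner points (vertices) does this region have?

Pairwise boundary intersections that survive every other constraint:
  (388/65, 402/65)
  (0, 16/5)
  (332/61, 570/61)
  (0, 46/9)

4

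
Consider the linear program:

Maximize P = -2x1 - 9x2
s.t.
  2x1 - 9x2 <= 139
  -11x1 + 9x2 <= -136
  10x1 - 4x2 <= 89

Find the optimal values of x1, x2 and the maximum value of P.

Feasible corners and P = -2x1 - 9x2:
  (-1/3, -419/27) → P = 421/3
  (245/82, -606/41) → P = 5209/41
  (257/46, -381/46) → P = 2915/46

The binding constraints are 2x1 - 9x2 = 139 and -11x1 + 9x2 = -136.
Solving simultaneously gives x1 = -1/3, x2 = -419/27.

x1 = -1/3, x2 = -419/27, maximum P = 421/3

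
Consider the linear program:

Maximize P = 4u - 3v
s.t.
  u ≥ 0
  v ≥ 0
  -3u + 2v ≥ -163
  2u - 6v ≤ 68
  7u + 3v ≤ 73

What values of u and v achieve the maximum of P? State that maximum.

Corner points and P = 4u - 3v:
  (0, 0) → P = 0
  (0, 73/3) → P = -73
  (73/7, 0) → P = 292/7

u = 73/7, v = 0, maximum P = 292/7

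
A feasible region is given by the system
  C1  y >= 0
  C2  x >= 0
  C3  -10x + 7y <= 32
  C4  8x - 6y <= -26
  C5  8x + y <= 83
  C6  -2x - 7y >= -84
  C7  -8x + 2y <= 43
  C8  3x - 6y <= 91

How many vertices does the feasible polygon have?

Of the 28 pairwise boundary intersections, those satisfying every inequality are:
  (0, 32/7)
  (0, 13/3)
  (13/3, 226/21)
  (161/34, 181/17)

4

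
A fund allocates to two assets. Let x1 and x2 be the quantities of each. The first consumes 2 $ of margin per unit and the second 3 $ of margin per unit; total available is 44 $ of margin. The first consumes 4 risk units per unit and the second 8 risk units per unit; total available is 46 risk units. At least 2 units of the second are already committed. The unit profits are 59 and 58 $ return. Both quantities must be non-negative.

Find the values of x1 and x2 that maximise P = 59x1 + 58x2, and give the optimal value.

x1 = 15/2, x2 = 2, maximum P = 1117/2

At the optimal vertex, 4x1 + 8x2 = 46 and x2 = 2.
Solving simultaneously gives x1 = 15/2, x2 = 2.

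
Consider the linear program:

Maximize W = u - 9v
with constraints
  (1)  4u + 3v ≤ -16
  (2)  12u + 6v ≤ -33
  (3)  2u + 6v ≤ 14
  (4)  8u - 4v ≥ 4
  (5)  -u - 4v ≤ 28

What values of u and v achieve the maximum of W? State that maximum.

Extreme points and W = u - 9v:
  (-1/4, -5) → W = 179/4
  (-13/10, -18/5) → W = 311/10
  (6/7, -101/14) → W = 921/14
  (-8/3, -19/3) → W = 163/3

u = 6/7, v = -101/14, maximum W = 921/14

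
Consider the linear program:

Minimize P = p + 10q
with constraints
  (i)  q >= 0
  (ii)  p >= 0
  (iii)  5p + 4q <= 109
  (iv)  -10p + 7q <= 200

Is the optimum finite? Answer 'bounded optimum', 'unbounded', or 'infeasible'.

Vertices and P = p + 10q:
  (0, 0) → P = 0
  (109/5, 0) → P = 109/5
  (0, 109/4) → P = 545/2
The feasible region has finitely many vertices and no improving ray; the minimum is 0 at (0, 0).

bounded optimum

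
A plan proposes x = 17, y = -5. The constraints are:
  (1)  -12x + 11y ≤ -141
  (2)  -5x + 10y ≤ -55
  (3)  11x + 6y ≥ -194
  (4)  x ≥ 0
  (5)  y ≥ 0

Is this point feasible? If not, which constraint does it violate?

Constraint (5): y = -5, which is not ≥ 0. All other constraints are satisfied.

not feasible — violates (5)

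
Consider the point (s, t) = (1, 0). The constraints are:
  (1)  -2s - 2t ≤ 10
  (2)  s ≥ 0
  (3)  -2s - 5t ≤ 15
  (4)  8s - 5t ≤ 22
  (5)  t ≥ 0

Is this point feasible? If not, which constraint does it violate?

feasible

(1): -2 ≤ 10 ✓
(2): 1 ≥ 0 ✓
(3): -2 ≤ 15 ✓
(4): 8 ≤ 22 ✓
(5): 0 ≥ 0 ✓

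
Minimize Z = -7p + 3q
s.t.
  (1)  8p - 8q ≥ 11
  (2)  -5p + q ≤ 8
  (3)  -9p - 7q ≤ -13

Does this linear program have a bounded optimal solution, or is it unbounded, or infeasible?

unbounded

From the feasible point (181/128, 5/128), moving in the direction (8, 8) keeps every constraint satisfied while Z decreases without bound.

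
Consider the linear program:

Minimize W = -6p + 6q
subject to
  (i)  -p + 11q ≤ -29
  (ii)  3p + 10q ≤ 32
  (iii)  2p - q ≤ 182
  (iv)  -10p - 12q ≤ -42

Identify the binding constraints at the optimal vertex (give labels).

(iii) and (iv)

Corner points and W = -6p + 6q:
  (642/43, -55/43) → W = -4182/43
  (405/61, -124/61) → W = -3174/61
  (1852/23, -482/23) → W = -14004/23
  (1113/17, -868/17) → W = -11886/17

The minimum is at (1113/17, -868/17). Substituting into each constraint, equality holds for (iii) and (iv); the remaining constraints have slack.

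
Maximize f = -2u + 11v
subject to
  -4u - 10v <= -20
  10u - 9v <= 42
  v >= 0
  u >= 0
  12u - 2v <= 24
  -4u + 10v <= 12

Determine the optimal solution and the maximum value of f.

u = 33/14, v = 15/7, maximum f = 132/7

Vertices and f = -2u + 11v:
  (35/16, 9/8) → f = 8
  (1, 8/5) → f = 78/5
  (33/14, 15/7) → f = 132/7

At the optimal vertex, 12u - 2v = 24 and -4u + 10v = 12.
Solving simultaneously gives u = 33/14, v = 15/7.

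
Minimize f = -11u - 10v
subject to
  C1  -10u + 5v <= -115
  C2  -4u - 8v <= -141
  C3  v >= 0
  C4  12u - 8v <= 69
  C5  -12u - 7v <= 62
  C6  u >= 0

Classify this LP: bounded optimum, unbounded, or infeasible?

From the feasible point (115/4, 69/2), moving in the direction (5, 10) keeps every constraint satisfied while f decreases without bound.

unbounded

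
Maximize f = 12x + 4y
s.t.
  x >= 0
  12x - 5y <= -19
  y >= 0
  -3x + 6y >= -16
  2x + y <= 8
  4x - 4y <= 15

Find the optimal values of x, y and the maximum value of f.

x = 21/22, y = 67/11, maximum f = 394/11

Feasible corners and f = 12x + 4y:
  (0, 19/5) → f = 76/5
  (0, 8) → f = 32
  (21/22, 67/11) → f = 394/11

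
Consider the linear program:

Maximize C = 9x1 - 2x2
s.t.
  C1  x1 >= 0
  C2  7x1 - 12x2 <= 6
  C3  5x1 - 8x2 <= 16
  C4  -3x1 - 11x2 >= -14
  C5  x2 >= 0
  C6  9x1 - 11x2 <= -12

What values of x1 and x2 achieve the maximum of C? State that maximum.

x1 = 1/6, x2 = 27/22, maximum C = -21/22

Vertices and C = 9x1 - 2x2:
  (0, 14/11) → C = -28/11
  (0, 12/11) → C = -24/11
  (1/6, 27/22) → C = -21/22

At the optimal vertex, -3x1 - 11x2 = -14 and 9x1 - 11x2 = -12.
Solving simultaneously gives x1 = 1/6, x2 = 27/22.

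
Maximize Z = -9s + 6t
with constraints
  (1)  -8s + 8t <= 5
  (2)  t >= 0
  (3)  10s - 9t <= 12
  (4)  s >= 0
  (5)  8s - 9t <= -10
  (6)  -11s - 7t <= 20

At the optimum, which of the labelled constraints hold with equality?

(1) and (5)

Corner points and Z = -9s + 6t:
  (141/8, 73/4) → Z = -393/8
  (35/8, 5) → Z = -75/8
  (11, 98/9) → Z = -101/3

The maximum is at (35/8, 5). Substituting into each constraint, equality holds for (1) and (5); the remaining constraints have slack.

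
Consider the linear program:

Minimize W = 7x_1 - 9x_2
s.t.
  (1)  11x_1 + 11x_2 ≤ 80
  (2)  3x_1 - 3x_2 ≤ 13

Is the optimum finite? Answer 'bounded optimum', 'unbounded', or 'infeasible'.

unbounded

From the feasible point (383/66, 97/66), moving in the direction (-11, 11) keeps every constraint satisfied while W decreases without bound.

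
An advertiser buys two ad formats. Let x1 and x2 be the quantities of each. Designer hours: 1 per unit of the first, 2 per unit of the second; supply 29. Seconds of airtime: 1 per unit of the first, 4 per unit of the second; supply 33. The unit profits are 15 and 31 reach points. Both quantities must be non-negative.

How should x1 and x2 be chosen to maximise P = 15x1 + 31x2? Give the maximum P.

Vertices and P = 15x1 + 31x2:
  (0, 0) → P = 0
  (0, 33/4) → P = 1023/4
  (29, 0) → P = 435
  (25, 2) → P = 437

x1 = 25, x2 = 2, maximum P = 437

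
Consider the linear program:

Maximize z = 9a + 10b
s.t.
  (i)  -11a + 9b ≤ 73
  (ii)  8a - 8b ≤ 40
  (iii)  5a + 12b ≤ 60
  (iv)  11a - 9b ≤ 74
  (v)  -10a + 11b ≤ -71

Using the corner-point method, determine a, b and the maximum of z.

a = -16, b = -21, maximum z = -354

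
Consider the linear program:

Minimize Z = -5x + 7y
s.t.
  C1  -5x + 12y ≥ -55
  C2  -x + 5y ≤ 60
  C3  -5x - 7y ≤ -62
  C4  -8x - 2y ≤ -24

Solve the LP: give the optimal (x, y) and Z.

x = 995/13, y = 355/13, minimum Z = -2490/13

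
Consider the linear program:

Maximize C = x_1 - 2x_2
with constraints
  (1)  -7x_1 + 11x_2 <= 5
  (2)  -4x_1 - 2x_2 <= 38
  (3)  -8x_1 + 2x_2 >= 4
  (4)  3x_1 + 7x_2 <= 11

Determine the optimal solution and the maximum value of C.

x_1 = -7/2, x_2 = -12, maximum C = 41/2

Vertices and C = x_1 - 2x_2:
  (-214/29, -123/29) → C = 32/29
  (-17/37, 6/37) → C = -29/37
  (-7/2, -12) → C = 41/2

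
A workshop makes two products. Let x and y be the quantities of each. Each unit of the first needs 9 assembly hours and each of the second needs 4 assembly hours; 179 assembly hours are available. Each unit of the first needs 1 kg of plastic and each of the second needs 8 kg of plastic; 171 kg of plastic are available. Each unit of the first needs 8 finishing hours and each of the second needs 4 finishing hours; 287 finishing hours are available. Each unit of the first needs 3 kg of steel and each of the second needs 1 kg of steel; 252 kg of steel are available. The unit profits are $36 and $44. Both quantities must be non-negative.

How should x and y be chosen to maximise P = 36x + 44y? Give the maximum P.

x = 11, y = 20, maximum P = 1276

Feasible corners and P = 36x + 44y:
  (0, 0) → P = 0
  (0, 171/8) → P = 1881/2
  (179/9, 0) → P = 716
  (11, 20) → P = 1276

The binding constraints are 9x + 4y = 179 and x + 8y = 171.
Solving simultaneously gives x = 11, y = 20.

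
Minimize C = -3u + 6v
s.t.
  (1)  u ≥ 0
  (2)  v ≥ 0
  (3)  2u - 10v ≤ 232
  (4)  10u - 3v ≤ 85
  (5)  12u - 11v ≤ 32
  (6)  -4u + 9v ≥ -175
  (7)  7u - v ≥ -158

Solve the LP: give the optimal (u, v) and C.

u = 8/3, v = 0, minimum C = -8

Vertices and C = -3u + 6v:
  (0, 0) → C = 0
  (0, 158) → C = 948
  (8/3, 0) → C = -8
  (839/74, 350/37) → C = 1683/74
The feasible region is unbounded (it extends along (3, 10), (1, 7)), but C strictly increases along every unbounded feasible direction, so there is no improving ray and the minimum is attained at a vertex.

At the optimal vertex, v = 0 and 12u - 11v = 32.
Solving simultaneously gives u = 8/3, v = 0.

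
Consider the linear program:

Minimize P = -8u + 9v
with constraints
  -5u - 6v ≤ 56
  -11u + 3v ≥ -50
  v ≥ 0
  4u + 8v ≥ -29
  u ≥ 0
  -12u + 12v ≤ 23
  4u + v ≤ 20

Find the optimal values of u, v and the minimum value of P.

Extreme points and P = -8u + 9v:
  (50/11, 0) → P = -400/11
  (110/23, 20/23) → P = -700/23
  (0, 0) → P = 0
  (0, 23/12) → P = 69/4
  (217/60, 83/15) → P = 313/15

u = 50/11, v = 0, minimum P = -400/11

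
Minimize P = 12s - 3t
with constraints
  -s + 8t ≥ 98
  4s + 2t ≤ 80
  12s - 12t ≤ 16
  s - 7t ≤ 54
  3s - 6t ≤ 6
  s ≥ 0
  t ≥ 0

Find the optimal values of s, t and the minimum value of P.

s = 0, t = 40, minimum P = -120

Feasible corners and P = 12s - 3t:
  (222/17, 236/17) → P = 1956/17
  (0, 49/4) → P = -147/4
  (0, 40) → P = -120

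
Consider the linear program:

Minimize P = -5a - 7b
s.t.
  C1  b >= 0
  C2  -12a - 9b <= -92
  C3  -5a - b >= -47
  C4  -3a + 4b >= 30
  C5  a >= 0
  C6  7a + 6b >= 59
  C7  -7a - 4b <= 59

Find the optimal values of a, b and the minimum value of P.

a = 0, b = 47, minimum P = -329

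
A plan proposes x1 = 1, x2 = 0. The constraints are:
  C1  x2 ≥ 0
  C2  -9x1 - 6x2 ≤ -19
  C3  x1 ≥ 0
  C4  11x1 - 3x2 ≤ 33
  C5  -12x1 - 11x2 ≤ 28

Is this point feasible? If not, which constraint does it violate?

Constraint C2: -9x1 - 6x2 = -9, which is not ≤ -19. All other constraints are satisfied.

not feasible — violates C2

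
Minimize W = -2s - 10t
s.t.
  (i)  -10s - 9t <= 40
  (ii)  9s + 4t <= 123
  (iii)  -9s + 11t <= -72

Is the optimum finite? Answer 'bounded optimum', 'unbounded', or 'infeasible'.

Vertices and W = -2s - 10t:
  (1267/41, -1590/41) → W = 326
  (208/191, -1080/191) → W = 10384/191
  (547/45, 17/5) → W = -2624/45
The feasible region has finitely many vertices and no improving ray; the minimum is -2624/45 at (547/45, 17/5).

bounded optimum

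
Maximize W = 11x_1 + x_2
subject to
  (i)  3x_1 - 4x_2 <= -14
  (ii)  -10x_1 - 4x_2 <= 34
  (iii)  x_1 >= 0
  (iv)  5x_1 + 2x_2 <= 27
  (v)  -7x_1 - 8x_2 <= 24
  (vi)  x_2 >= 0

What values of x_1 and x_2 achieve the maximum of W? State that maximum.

Vertices and W = 11x_1 + x_2:
  (0, 7/2) → W = 7/2
  (40/13, 151/26) → W = 1031/26
  (0, 27/2) → W = 27/2

x_1 = 40/13, x_2 = 151/26, maximum W = 1031/26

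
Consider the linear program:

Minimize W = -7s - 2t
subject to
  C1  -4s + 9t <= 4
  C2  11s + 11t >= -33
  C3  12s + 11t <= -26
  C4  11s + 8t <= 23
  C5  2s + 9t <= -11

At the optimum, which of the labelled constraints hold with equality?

C2 and C3

Corner points and W = -7s - 2t:
  (7, -10) → W = -29
  (-16/7, -5/7) → W = 122/7
  (-113/86, -40/43) → W = 951/86

The minimum is at (7, -10). Substituting into each constraint, equality holds for C2 and C3; the remaining constraints have slack.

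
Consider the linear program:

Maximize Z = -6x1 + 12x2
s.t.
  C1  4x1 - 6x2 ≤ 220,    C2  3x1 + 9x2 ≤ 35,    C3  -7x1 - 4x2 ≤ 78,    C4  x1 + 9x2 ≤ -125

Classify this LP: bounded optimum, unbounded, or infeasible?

bounded optimum

Extreme points and Z = -6x1 + 12x2:
  (206/29, -926/29) → Z = -12348/29
  (205/7, -120/7) → Z = -2670/7
  (-202/59, -797/59) → Z = -8352/59
The feasible region has finitely many vertices and no improving ray; the maximum is -8352/59 at (-202/59, -797/59).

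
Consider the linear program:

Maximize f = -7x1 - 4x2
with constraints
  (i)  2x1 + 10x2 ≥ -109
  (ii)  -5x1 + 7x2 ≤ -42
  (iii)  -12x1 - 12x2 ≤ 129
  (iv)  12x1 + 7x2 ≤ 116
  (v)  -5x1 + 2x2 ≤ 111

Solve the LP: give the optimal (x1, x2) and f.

The optimum lies where -5x1 + 7x2 = -42 and -12x1 - 12x2 = 129.
Solving simultaneously gives x1 = -133/48, x2 = -383/48.

x1 = -133/48, x2 = -383/48, maximum f = 821/16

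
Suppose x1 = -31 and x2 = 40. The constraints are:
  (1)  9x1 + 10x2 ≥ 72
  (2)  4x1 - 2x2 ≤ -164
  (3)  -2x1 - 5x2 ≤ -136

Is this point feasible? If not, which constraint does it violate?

(1): 121 ≥ 72 ✓
(2): -204 ≤ -164 ✓
(3): -138 ≤ -136 ✓

feasible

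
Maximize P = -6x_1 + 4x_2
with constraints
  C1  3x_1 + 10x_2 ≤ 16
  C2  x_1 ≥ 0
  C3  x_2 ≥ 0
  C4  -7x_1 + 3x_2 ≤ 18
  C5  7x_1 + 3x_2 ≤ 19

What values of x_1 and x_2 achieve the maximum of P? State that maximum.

Vertices and P = -6x_1 + 4x_2:
  (0, 8/5) → P = 32/5
  (142/61, 55/61) → P = -632/61
  (0, 0) → P = 0
  (19/7, 0) → P = -114/7

At the optimal vertex, 3x_1 + 10x_2 = 16 and x_1 = 0.
Solving simultaneously gives x_1 = 0, x_2 = 8/5.

x_1 = 0, x_2 = 8/5, maximum P = 32/5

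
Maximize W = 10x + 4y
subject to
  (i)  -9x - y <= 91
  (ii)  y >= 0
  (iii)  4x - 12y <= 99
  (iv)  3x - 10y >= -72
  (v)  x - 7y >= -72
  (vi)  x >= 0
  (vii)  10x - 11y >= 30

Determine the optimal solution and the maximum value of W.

x = 1557/16, y = 387/16, maximum W = 8559/8

Vertices and W = 10x + 4y:
  (99/4, 0) → W = 495/2
  (3, 0) → W = 30
  (1557/16, 387/16) → W = 8559/8
  (216/11, 144/11) → W = 2736/11
  (1092/67, 810/67) → W = 14160/67

The optimum lies where 4x - 12y = 99 and x - 7y = -72.
Solving simultaneously gives x = 1557/16, y = 387/16.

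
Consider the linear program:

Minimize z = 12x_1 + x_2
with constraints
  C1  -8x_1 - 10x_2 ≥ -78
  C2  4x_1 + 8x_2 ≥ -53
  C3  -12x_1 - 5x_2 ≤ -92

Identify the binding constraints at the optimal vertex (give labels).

Vertices and z = 12x_1 + x_2:
  (577/12, -92/3) → z = 1639/3
  (53/8, 5/2) → z = 82
  (1001/76, -251/19) → z = 2752/19

The minimum is at (53/8, 5/2). Substituting into each constraint, equality holds for C1 and C3; the remaining constraints have slack.

C1 and C3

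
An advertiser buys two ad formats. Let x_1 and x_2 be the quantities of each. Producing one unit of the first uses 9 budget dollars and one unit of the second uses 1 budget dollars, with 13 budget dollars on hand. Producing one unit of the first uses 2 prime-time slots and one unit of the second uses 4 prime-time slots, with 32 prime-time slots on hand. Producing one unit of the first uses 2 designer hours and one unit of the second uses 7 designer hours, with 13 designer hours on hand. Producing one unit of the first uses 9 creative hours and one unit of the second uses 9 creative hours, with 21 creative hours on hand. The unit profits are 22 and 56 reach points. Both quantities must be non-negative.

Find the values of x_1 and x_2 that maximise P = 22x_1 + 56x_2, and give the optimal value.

Corner points and P = 22x_1 + 56x_2:
  (0, 0) → P = 0
  (0, 13/7) → P = 104
  (13/9, 0) → P = 286/9
  (4/3, 1) → P = 256/3
  (2/3, 5/3) → P = 108

At the optimal vertex, 2x_1 + 7x_2 = 13 and 9x_1 + 9x_2 = 21.
Solving simultaneously gives x_1 = 2/3, x_2 = 5/3.

x_1 = 2/3, x_2 = 5/3, maximum P = 108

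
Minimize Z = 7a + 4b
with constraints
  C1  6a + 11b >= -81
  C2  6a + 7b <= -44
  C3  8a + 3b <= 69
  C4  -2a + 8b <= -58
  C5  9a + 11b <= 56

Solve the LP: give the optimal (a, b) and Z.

a = -1/7, b = -51/7, minimum Z = -211/7

Feasible corners and Z = 7a + 4b:
  (83/24, -37/4) → Z = -307/24
  (-1/7, -51/7) → Z = -211/7
  (27/31, -218/31) → Z = -683/31

At the optimal vertex, 6a + 11b = -81 and -2a + 8b = -58.
Solving simultaneously gives a = -1/7, b = -51/7.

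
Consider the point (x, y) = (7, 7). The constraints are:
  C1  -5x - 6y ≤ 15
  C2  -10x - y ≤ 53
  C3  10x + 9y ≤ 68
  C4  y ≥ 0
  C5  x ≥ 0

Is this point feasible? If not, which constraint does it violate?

Constraint C3: 10x + 9y = 133, which is not ≤ 68. All other constraints are satisfied.

not feasible — violates C3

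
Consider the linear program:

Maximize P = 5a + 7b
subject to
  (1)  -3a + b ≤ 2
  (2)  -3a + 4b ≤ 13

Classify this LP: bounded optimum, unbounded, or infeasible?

unbounded

From the feasible point (5/9, 11/3), moving in the direction (4, 3) keeps every constraint satisfied while P increases without bound.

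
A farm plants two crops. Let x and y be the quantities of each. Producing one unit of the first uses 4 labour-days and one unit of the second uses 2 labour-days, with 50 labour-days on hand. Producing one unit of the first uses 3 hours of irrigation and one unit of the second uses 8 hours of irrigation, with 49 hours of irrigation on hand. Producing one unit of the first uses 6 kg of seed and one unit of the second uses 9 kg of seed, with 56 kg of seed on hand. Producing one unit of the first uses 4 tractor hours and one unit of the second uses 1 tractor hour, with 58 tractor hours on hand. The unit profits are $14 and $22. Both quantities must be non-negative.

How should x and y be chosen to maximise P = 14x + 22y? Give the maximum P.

x = 1/3, y = 6, maximum P = 410/3

The optimum lies where 3x + 8y = 49 and 6x + 9y = 56.
Solving simultaneously gives x = 1/3, y = 6.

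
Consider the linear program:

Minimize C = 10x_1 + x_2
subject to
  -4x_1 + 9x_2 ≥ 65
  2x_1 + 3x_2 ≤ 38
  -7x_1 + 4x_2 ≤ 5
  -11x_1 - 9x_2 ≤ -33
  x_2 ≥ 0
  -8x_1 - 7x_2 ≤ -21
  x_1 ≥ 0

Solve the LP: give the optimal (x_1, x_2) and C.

Corner points and C = 10x_1 + x_2:
  (49/10, 47/5) → C = 292/5
  (215/47, 435/47) → C = 55
  (137/29, 276/29) → C = 1646/29

x_1 = 215/47, x_2 = 435/47, minimum C = 55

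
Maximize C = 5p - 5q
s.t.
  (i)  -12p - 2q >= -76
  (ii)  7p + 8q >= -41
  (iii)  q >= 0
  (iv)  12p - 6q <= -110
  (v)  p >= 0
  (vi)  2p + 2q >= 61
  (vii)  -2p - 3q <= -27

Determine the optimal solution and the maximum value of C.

p = 3/2, q = 29, maximum C = -275/2

Vertices and C = 5p - 5q:
  (0, 38) → C = -190
  (3/2, 29) → C = -275/2
  (0, 61/2) → C = -305/2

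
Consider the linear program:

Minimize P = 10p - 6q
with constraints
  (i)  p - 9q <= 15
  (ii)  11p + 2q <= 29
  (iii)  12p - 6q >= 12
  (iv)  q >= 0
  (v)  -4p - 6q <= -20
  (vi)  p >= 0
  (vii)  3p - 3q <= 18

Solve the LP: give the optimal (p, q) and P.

Feasible corners and P = 10p - 6q:
  (11/5, 12/5) → P = 38/5
  (67/29, 52/29) → P = 358/29
  (2, 2) → P = 8

p = 11/5, q = 12/5, minimum P = 38/5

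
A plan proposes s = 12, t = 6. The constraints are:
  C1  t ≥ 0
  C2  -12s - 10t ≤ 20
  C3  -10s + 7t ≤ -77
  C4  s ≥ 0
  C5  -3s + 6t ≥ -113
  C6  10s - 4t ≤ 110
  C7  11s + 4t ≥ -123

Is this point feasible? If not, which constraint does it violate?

C1: 6 ≥ 0 ✓
C2: -204 ≤ 20 ✓
C3: -78 ≤ -77 ✓
C4: 12 ≥ 0 ✓
C5: 0 ≥ -113 ✓
C6: 96 ≤ 110 ✓
C7: 156 ≥ -123 ✓

feasible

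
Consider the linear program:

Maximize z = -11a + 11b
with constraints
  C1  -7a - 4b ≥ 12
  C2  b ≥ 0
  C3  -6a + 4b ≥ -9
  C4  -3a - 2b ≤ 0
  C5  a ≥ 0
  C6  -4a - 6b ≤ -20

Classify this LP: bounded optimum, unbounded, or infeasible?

infeasible

The boundaries -7a - 4b = 12 and -3a - 2b = 0 meet at (-12, 18), but that point violates a ≥ 0. Every candidate vertex is excluded by some other constraint, so the feasible region is empty.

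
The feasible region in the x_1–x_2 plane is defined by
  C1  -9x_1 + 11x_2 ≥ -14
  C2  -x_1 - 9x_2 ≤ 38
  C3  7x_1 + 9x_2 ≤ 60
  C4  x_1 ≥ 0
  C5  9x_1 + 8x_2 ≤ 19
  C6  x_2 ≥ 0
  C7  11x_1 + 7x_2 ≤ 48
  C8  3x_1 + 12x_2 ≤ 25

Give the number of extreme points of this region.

Intersecting each pair of boundary lines and keeping only the points that satisfy every inequality leaves:
  (107/57, 5/19)
  (14/9, 0)
  (0, 0)
  (0, 25/12)
  (1/3, 2)

5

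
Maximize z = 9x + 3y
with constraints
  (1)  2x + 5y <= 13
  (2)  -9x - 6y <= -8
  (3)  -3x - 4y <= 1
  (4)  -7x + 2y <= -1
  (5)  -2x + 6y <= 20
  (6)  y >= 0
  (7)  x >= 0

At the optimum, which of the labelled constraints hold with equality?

Vertices and z = 9x + 3y:
  (31/39, 89/39) → z = 14
  (13/2, 0) → z = 117/2
  (11/30, 47/60) → z = 113/20
  (8/9, 0) → z = 8

The maximum is at (13/2, 0). Substituting into each constraint, equality holds for (1) and (6); the remaining constraints have slack.

(1) and (6)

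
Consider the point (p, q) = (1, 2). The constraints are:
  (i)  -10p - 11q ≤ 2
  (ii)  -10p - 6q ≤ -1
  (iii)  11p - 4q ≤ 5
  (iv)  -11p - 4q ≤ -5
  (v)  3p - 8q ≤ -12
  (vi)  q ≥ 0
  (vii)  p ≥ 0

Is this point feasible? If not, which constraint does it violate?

feasible

(i): -32 ≤ 2 ✓
(ii): -22 ≤ -1 ✓
(iii): 3 ≤ 5 ✓
(iv): -19 ≤ -5 ✓
(v): -13 ≤ -12 ✓
(vi): 2 ≥ 0 ✓
(vii): 1 ≥ 0 ✓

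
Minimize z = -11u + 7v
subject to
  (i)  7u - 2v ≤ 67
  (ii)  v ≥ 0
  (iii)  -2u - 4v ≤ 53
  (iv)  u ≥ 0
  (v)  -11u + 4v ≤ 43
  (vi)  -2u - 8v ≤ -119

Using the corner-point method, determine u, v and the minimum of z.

u = 129/10, v = 233/20, minimum z = -1207/20

Vertices and z = -11u + 7v:
  (59, 173) → z = 562
  (129/10, 233/20) → z = -1207/20
  (11/8, 465/32) → z = 2771/32

The optimum lies where 7u - 2v = 67 and -2u - 8v = -119.
Solving simultaneously gives u = 129/10, v = 233/20.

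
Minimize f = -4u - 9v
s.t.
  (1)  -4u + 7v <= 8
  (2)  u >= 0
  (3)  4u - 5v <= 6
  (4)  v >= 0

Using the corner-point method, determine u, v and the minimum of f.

u = 41/4, v = 7, minimum f = -104

Vertices and f = -4u - 9v:
  (0, 8/7) → f = -72/7
  (41/4, 7) → f = -104
  (0, 0) → f = 0
  (3/2, 0) → f = -6

The optimum lies where -4u + 7v = 8 and 4u - 5v = 6.
Solving simultaneously gives u = 41/4, v = 7.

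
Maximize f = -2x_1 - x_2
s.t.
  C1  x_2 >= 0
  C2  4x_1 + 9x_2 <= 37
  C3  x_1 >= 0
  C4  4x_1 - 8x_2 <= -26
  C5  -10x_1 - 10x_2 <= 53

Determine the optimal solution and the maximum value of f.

x_1 = 0, x_2 = 13/4, maximum f = -13/4

Feasible corners and f = -2x_1 - x_2:
  (0, 37/9) → f = -37/9
  (31/34, 63/17) → f = -94/17
  (0, 13/4) → f = -13/4

At the optimal vertex, x_1 = 0 and 4x_1 - 8x_2 = -26.
Solving simultaneously gives x_1 = 0, x_2 = 13/4.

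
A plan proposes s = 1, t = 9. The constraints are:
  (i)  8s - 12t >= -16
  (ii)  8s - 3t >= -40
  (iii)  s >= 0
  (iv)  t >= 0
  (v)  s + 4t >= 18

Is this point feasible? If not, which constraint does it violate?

not feasible — violates (i)

Constraint (i): 8s - 12t = -100, which is not ≥ -16. All other constraints are satisfied.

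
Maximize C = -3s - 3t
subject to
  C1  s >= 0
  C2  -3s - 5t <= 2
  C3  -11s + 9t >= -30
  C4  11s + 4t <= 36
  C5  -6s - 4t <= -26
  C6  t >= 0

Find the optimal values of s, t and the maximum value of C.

s = 2, t = 7/2, maximum C = -33/2

At the optimal vertex, 11s + 4t = 36 and -6s - 4t = -26.
Solving simultaneously gives s = 2, t = 7/2.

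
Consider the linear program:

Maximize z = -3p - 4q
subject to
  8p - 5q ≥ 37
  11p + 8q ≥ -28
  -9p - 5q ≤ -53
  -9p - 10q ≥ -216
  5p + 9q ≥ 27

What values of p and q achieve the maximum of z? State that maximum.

Feasible corners and z = -3p - 4q:
  (90/17, 91/85) → z = -1714/85
  (58/5, 279/25) → z = -1986/25
  (171/28, -11/28) → z = -67/4
  (54, -27) → z = -54

The binding constraints are -9p - 5q = -53 and 5p + 9q = 27.
Solving simultaneously gives p = 171/28, q = -11/28.

p = 171/28, q = -11/28, maximum z = -67/4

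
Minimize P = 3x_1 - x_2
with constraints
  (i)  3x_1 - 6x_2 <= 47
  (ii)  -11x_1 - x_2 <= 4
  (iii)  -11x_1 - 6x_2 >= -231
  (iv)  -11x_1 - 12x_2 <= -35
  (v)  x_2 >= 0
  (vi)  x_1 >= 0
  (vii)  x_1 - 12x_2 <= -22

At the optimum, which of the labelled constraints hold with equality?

(iii) and (vi)

Vertices and P = 3x_1 - x_2:
  (0, 77/2) → P = -77/2
  (440/23, 473/138) → P = 7447/138
  (0, 35/12) → P = -35/12
  (13/12, 277/144) → P = 191/144

The minimum is at (0, 77/2). Substituting into each constraint, equality holds for (iii) and (vi); the remaining constraints have slack.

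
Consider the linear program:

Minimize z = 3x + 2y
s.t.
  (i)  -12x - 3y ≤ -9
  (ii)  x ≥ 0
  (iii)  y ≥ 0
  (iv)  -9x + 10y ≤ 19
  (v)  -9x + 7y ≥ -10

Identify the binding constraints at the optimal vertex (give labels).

Corner points and z = 3x + 2y:
  (3/4, 0) → z = 9/4
  (11/49, 103/49) → z = 239/49
  (10/9, 0) → z = 10/3
  (233/27, 29/3) → z = 407/9

The minimum is at (3/4, 0). Substituting into each constraint, equality holds for (i) and (iii); the remaining constraints have slack.

(i) and (iii)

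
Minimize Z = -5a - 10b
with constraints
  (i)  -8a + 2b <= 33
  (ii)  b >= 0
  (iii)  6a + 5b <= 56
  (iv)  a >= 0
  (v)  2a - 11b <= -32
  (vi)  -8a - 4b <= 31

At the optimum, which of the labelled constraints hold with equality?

Corner points and Z = -5a - 10b:
  (0, 56/5) → Z = -112
  (6, 4) → Z = -70
  (0, 32/11) → Z = -320/11

The minimum is at (0, 56/5). Substituting into each constraint, equality holds for (iii) and (iv); the remaining constraints have slack.

(iii) and (iv)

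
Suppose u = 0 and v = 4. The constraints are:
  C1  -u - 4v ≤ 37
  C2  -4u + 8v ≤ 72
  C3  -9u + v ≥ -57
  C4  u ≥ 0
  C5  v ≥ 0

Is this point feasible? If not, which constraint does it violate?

feasible

C1: -16 ≤ 37 ✓
C2: 32 ≤ 72 ✓
C3: 4 ≥ -57 ✓
C4: 0 ≥ 0 ✓
C5: 4 ≥ 0 ✓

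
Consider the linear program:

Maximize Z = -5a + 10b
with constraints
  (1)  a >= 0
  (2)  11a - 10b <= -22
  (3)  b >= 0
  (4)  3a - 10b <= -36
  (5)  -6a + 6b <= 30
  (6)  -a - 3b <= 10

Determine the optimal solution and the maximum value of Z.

Vertices and Z = -5a + 10b:
  (0, 18/5) → Z = 36
  (0, 5) → Z = 50
  (7/4, 33/8) → Z = 65/2
  (28, 33) → Z = 190

The binding constraints are 11a - 10b = -22 and -6a + 6b = 30.
Solving simultaneously gives a = 28, b = 33.

a = 28, b = 33, maximum Z = 190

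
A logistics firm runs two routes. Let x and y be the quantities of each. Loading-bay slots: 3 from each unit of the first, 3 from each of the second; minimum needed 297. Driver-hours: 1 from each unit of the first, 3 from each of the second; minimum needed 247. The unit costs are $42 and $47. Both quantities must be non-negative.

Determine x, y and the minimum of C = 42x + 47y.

x = 25, y = 74, minimum C = 4528

Extreme points and C = 42x + 47y:
  (0, 99) → C = 4653
  (247, 0) → C = 10374
  (25, 74) → C = 4528
The feasible region is unbounded (it extends along (0, 1), (1, 0)), but C strictly increases along every unbounded feasible direction, so there is no improving ray and the minimum is attained at a vertex.

At the optimal vertex, 3x + 3y = 297 and x + 3y = 247.
Solving simultaneously gives x = 25, y = 74.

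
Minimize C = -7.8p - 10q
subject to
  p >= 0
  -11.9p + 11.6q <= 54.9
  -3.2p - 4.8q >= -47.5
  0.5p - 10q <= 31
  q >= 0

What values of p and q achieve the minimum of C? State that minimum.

p = 475/32, q = 0, minimum C = -3705/32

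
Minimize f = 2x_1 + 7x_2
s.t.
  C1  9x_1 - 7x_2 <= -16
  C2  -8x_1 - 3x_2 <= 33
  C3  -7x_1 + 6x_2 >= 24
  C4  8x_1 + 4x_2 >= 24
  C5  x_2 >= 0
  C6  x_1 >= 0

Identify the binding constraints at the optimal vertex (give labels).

C3 and C4

Feasible corners and f = 2x_1 + 7x_2:
  (72/5, 104/5) → f = 872/5
  (12/19, 90/19) → f = 654/19
  (0, 6) → f = 42
The feasible region is unbounded (it extends along (0, 1), (7, 9)), but f strictly increases along every unbounded feasible direction, so there is no improving ray and the minimum is attained at a vertex.

The minimum is at (12/19, 90/19). Substituting into each constraint, equality holds for C3 and C4; the remaining constraints have slack.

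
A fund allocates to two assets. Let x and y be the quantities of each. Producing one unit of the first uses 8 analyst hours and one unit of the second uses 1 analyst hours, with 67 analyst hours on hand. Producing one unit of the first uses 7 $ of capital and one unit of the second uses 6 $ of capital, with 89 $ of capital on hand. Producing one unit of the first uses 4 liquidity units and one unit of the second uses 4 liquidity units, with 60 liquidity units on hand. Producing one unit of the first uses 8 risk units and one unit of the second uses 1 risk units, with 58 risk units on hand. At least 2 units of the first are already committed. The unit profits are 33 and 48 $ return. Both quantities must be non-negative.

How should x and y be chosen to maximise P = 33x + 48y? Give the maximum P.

Feasible corners and P = 33x + 48y:
  (29/4, 0) → P = 957/4
  (2, 0) → P = 66
  (259/41, 306/41) → P = 23235/41
  (2, 25/2) → P = 666

The binding constraints are 7x + 6y = 89 and x = 2.
Solving simultaneously gives x = 2, y = 25/2.

x = 2, y = 25/2, maximum P = 666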